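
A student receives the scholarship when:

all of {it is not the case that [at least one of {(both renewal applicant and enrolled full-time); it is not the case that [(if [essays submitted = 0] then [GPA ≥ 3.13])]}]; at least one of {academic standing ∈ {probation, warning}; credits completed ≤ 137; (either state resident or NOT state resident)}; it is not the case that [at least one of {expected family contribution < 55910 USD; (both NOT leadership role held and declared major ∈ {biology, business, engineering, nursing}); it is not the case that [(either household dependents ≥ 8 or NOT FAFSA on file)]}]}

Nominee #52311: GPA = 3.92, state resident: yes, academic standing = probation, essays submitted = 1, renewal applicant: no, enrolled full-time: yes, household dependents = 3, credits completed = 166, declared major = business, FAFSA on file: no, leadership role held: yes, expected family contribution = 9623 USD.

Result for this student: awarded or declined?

Atomic conditions:
  renewal applicant: no → false
  enrolled full-time: yes → true
  essays submitted = 0: 1 == 0 is false
  GPA ≥ 3.13: 3.92 ≥ 3.13 is true
  academic standing ∈ {probation, warning}: probation is in the set → true
  credits completed ≤ 137: 166 ≤ 137 is false
  state resident: yes → true
  NOT state resident: yes → false
  expected family contribution < 55910 USD: 9623 < 55910 is true
  NOT leadership role held: yes → false
  declared major ∈ {biology, business, engineering, nursing}: business is in the set → true
  household dependents ≥ 8: 3 ≥ 8 is false
  NOT FAFSA on file: no → true
Combine:
[1.1.1] false AND true = false
[1.1.2.1] false → true (antecedent false ⇒ implication holds) = true
[1.1.2] NOT true = false
[1.1] false OR false = false
[1] NOT false = true
[2.3] true OR false = true
[2] true OR false OR true = true
[3.1.2] false AND true = false
[3.1.3.1] false OR true = true
[3.1.3] NOT true = false
[3.1] true OR false OR false = true
[3] NOT true = false
[root] true AND true AND false = false
Overall: false → declined

Declined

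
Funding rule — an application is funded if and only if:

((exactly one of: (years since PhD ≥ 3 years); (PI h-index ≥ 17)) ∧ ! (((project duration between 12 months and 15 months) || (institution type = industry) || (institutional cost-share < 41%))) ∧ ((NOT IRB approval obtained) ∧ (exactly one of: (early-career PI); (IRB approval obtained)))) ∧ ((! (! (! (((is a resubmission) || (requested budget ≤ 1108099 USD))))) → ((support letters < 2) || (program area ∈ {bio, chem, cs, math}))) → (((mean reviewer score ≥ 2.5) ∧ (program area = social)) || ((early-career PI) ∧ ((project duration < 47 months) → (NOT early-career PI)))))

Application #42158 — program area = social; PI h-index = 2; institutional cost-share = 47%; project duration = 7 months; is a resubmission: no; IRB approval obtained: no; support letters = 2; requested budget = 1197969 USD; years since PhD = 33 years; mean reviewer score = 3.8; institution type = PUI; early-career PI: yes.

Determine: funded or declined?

Atomic conditions:
  years since PhD ≥ 3 years: 33 ≥ 3 is true
  PI h-index ≥ 17: 2 ≥ 17 is false
  project duration between 12 months and 15 months: 7 in [12, 15] is false
  institution type = industry: PUI == industry is false
  institutional cost-share < 41%: 47 < 41 is false
  NOT IRB approval obtained: no → true
  early-career PI: yes → true
  IRB approval obtained: no → false
  is a resubmission: no → false
  requested budget ≤ 1108099 USD: 1197969 ≤ 1108099 is false
  support letters < 2: 2 < 2 is false
  program area ∈ {bio, chem, cs, math}: social is not in the set → false
  mean reviewer score ≥ 2.5: 3.8 ≥ 2.5 is true
  program area = social: social == social is true
  project duration < 47 months: 7 < 47 is true
  NOT early-career PI: yes → false
Combine:
[1.1] exactly-one(true, false) = true
[1.2.1] false OR false OR false = false
[1.2] NOT false = true
[1.3.2] exactly-one(true, false) = true
[1.3] true AND true = true
[1] true AND true AND true = true
[2.1.1.1.1.1] false OR false = false
[2.1.1.1.1] NOT false = true
[2.1.1.1] NOT true = false
[2.1.1] NOT false = true
[2.1.2] false OR false = false
[2.1] true → false = false
[2.2.1] true AND true = true
[2.2.2.2] true → false = false
[2.2.2] true AND false = false
[2.2] true OR false = true
[2] false → true (antecedent false ⇒ implication holds) = true
[root] true AND true = true
Overall: true → funded

Funded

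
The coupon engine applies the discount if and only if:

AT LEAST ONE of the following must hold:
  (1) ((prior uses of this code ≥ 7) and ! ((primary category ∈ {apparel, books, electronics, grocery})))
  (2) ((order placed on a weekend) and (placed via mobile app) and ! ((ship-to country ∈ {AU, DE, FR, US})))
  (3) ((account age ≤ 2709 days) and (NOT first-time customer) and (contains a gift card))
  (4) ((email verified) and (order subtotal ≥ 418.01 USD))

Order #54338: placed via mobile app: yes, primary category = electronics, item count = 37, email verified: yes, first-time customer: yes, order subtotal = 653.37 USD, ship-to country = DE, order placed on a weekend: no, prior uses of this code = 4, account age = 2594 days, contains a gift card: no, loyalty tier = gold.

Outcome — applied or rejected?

Atomic conditions:
  prior uses of this code ≥ 7: 4 ≥ 7 is false
  primary category ∈ {apparel, books, electronics, grocery}: electronics is in the set → true
  order placed on a weekend: no → false
  placed via mobile app: yes → true
  ship-to country ∈ {AU, DE, FR, US}: DE is in the set → true
  account age ≤ 2709 days: 2594 ≤ 2709 is true
  NOT first-time customer: yes → false
  contains a gift card: no → false
  email verified: yes → true
  order subtotal ≥ 418.01 USD: 653.37 ≥ 418.01 is true
Combine:
[1.2] NOT true = false
[1] false AND false = false
[2.3] NOT true = false
[2] false AND true AND false = false
[3] true AND false AND false = false
[4] true AND true = true
[root] false OR false OR false OR true = true
Overall: true → applied

Applied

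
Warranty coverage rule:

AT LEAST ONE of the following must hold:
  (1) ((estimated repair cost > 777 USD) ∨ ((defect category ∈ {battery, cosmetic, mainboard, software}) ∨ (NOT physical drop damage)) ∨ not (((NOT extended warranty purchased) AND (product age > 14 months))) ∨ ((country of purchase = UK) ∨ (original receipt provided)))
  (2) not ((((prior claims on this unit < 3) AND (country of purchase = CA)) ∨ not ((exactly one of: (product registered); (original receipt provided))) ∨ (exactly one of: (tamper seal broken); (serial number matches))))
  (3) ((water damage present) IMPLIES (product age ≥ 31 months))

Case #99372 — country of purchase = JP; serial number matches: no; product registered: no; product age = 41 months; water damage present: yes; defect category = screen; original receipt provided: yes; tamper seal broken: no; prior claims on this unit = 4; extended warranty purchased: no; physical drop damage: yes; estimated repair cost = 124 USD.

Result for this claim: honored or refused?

Atomic conditions:
  estimated repair cost > 777 USD: 124 > 777 is false
  defect category ∈ {battery, cosmetic, mainboard, software}: screen is not in the set → false
  NOT physical drop damage: yes → false
  NOT extended warranty purchased: no → true
  product age > 14 months: 41 > 14 is true
  country of purchase = UK: JP == UK is false
  original receipt provided: yes → true
  prior claims on this unit < 3: 4 < 3 is false
  country of purchase = CA: JP == CA is false
  product registered: no → false
  tamper seal broken: no → false
  serial number matches: no → false
  water damage present: yes → true
  product age ≥ 31 months: 41 ≥ 31 is true
Combine:
[1.2] false OR false = false
[1.3.1] true AND true = true
[1.3] NOT true = false
[1.4] false OR true = true
[1] false OR false OR false OR true = true
[2.1.1] false AND false = false
[2.1.2.1] exactly-one(false, true) = true
[2.1.2] NOT true = false
[2.1.3] exactly-one(false, false) = false
[2.1] false OR false OR false = false
[2] NOT false = true
[3] true → true = true
[root] true OR true OR true = true
Overall: true → honored

Honored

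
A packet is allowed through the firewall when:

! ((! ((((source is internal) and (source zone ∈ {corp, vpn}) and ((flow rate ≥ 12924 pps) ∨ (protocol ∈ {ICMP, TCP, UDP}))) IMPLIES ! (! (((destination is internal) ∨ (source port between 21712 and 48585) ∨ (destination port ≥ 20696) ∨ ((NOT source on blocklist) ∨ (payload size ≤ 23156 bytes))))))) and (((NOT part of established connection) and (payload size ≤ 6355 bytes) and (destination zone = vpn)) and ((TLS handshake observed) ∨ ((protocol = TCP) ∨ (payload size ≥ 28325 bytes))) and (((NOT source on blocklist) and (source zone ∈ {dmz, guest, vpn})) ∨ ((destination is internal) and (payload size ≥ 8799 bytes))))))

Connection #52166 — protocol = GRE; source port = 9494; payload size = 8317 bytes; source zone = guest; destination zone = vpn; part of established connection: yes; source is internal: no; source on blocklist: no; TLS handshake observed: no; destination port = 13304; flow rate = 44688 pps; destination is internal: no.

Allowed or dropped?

Atomic conditions:
  source is internal: no → false
  source zone ∈ {corp, vpn}: guest is not in the set → false
  flow rate ≥ 12924 pps: 44688 ≥ 12924 is true
  protocol ∈ {ICMP, TCP, UDP}: GRE is not in the set → false
  destination is internal: no → false
  source port between 21712 and 48585: 9494 in [21712, 48585] is false
  destination port ≥ 20696: 13304 ≥ 20696 is false
  NOT source on blocklist: no → true
  payload size ≤ 23156 bytes: 8317 ≤ 23156 is true
  NOT part of established connection: yes → false
  payload size ≤ 6355 bytes: 8317 ≤ 6355 is false
  destination zone = vpn: vpn == vpn is true
  TLS handshake observed: no → false
  protocol = TCP: GRE == TCP is false
  payload size ≥ 28325 bytes: 8317 ≥ 28325 is false
  source zone ∈ {dmz, guest, vpn}: guest is in the set → true
  payload size ≥ 8799 bytes: 8317 ≥ 8799 is false
Combine:
[1.1.1.1.3] true OR false = true
[1.1.1.1] false AND false AND true = false
[1.1.1.2.1.1.4] true OR true = true
[1.1.1.2.1.1] false OR false OR false OR true = true
[1.1.1.2.1] NOT true = false
[1.1.1.2] NOT false = true
[1.1.1] false → true (antecedent false ⇒ implication holds) = true
[1.1] NOT true = false
[1.2.1] false AND false AND true = false
[1.2.2.2] false OR false = false
[1.2.2] false OR false = false
[1.2.3.1] true AND true = true
[1.2.3.2] false AND false = false
[1.2.3] true OR false = true
[1.2] false AND false AND true = false
[1] false AND false = false
[root] NOT false = true
Overall: true → allowed

Allowed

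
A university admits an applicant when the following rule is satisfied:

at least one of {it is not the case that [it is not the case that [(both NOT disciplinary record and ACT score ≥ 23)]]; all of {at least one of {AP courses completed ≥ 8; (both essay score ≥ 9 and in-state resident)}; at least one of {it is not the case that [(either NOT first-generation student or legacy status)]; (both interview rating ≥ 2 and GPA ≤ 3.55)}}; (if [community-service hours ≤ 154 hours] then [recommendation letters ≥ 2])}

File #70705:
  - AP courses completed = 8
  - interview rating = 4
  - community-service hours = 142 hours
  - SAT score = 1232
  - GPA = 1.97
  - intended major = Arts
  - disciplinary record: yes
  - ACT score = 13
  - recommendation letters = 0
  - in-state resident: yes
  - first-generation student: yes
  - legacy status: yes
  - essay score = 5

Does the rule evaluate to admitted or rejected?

Atomic conditions:
  NOT disciplinary record: yes → false
  ACT score ≥ 23: 13 ≥ 23 is false
  AP courses completed ≥ 8: 8 ≥ 8 is true
  essay score ≥ 9: 5 ≥ 9 is false
  in-state resident: yes → true
  NOT first-generation student: yes → false
  legacy status: yes → true
  interview rating ≥ 2: 4 ≥ 2 is true
  GPA ≤ 3.55: 1.97 ≤ 3.55 is true
  community-service hours ≤ 154 hours: 142 ≤ 154 is true
  recommendation letters ≥ 2: 0 ≥ 2 is false
Combine:
[1.1.1] false AND false = false
[1.1] NOT false = true
[1] NOT true = false
[2.1.2] false AND true = false
[2.1] true OR false = true
[2.2.1.1] false OR true = true
[2.2.1] NOT true = false
[2.2.2] true AND true = true
[2.2] false OR true = true
[2] true AND true = true
[3] true → false = false
[root] false OR true OR false = true
Overall: true → admitted

Admitted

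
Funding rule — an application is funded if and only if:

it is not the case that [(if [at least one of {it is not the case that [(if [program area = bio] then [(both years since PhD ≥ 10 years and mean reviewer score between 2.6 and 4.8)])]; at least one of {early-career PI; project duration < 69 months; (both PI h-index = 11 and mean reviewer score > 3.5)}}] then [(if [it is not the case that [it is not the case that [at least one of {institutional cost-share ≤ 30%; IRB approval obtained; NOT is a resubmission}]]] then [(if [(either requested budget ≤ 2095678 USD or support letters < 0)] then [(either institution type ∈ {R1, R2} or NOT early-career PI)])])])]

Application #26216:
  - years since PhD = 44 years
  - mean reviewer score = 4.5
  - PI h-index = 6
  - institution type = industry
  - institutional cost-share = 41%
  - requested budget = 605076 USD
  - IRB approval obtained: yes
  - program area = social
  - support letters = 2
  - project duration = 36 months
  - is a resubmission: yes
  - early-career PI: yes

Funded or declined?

Funded

Atomic conditions:
  program area = bio: social == bio is false
  years since PhD ≥ 10 years: 44 ≥ 10 is true
  mean reviewer score between 2.6 and 4.8: 4.5 in [2.6, 4.8] is true
  early-career PI: yes → true
  project duration < 69 months: 36 < 69 is true
  PI h-index = 11: 6 == 11 is false
  mean reviewer score > 3.5: 4.5 > 3.5 is true
  institutional cost-share ≤ 30%: 41 ≤ 30 is false
  IRB approval obtained: yes → true
  NOT is a resubmission: yes → false
  requested budget ≤ 2095678 USD: 605076 ≤ 2095678 is true
  support letters < 0: 2 < 0 is false
  institution type ∈ {R1, R2}: industry is not in the set → false
  NOT early-career PI: yes → false
Combine:
[1.1.1.1.2] true AND true = true
[1.1.1.1] false → true (antecedent false ⇒ implication holds) = true
[1.1.1] NOT true = false
[1.1.2.3] false AND true = false
[1.1.2] true OR true OR false = true
[1.1] false OR true = true
[1.2.1.1.1] false OR true OR false = true
[1.2.1.1] NOT true = false
[1.2.1] NOT false = true
[1.2.2.1] true OR false = true
[1.2.2.2] false OR false = false
[1.2.2] true → false = false
[1.2] true → false = false
[1] true → false = false
[root] NOT false = true
Overall: true → funded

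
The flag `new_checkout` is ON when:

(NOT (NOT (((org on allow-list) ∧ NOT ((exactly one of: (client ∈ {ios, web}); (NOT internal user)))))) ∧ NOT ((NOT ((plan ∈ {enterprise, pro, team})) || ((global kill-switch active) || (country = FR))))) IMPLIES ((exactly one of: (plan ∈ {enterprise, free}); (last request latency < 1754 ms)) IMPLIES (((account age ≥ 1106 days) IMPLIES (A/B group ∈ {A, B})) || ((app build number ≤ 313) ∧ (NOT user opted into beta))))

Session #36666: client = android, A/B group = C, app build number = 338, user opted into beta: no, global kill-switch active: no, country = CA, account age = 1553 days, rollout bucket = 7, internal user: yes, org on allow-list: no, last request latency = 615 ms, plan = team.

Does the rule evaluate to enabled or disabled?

Enabled

Atomic conditions:
  org on allow-list: no → false
  client ∈ {ios, web}: android is not in the set → false
  NOT internal user: yes → false
  plan ∈ {enterprise, pro, team}: team is in the set → true
  global kill-switch active: no → false
  country = FR: CA == FR is false
  plan ∈ {enterprise, free}: team is not in the set → false
  last request latency < 1754 ms: 615 < 1754 is true
  account age ≥ 1106 days: 1553 ≥ 1106 is true
  A/B group ∈ {A, B}: C is not in the set → false
  app build number ≤ 313: 338 ≤ 313 is false
  NOT user opted into beta: no → true
Combine:
[1.1.1.1.2.1] exactly-one(false, false) = false
[1.1.1.1.2] NOT false = true
[1.1.1.1] false AND true = false
[1.1.1] NOT false = true
[1.1] NOT true = false
[1.2.1.1] NOT true = false
[1.2.1.2] false OR false = false
[1.2.1] false OR false = false
[1.2] NOT false = true
[1] false AND true = false
[2.1] exactly-one(false, true) = true
[2.2.1] true → false = false
[2.2.2] false AND true = false
[2.2] false OR false = false
[2] true → false = false
[root] false → false (antecedent false ⇒ implication holds) = true
Overall: true → enabled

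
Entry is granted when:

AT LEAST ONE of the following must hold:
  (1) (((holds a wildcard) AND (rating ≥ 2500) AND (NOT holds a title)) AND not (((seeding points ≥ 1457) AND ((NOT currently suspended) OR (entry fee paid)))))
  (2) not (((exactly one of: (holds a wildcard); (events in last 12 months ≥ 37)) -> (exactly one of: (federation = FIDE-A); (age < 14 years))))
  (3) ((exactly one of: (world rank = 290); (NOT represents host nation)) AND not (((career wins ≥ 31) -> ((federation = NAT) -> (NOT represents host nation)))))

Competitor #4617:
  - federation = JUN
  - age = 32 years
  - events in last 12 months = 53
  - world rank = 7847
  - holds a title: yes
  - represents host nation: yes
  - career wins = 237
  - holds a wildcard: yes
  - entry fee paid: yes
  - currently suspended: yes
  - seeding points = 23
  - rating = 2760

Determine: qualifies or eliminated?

Eliminated

Atomic conditions:
  holds a wildcard: yes → true
  rating ≥ 2500: 2760 ≥ 2500 is true
  NOT holds a title: yes → false
  seeding points ≥ 1457: 23 ≥ 1457 is false
  NOT currently suspended: yes → false
  entry fee paid: yes → true
  events in last 12 months ≥ 37: 53 ≥ 37 is true
  federation = FIDE-A: JUN == FIDE-A is false
  age < 14 years: 32 < 14 is false
  world rank = 290: 7847 == 290 is false
  NOT represents host nation: yes → false
  career wins ≥ 31: 237 ≥ 31 is true
  federation = NAT: JUN == NAT is false
Combine:
[1.1] true AND true AND false = false
[1.2.1.2] false OR true = true
[1.2.1] false AND true = false
[1.2] NOT false = true
[1] false AND true = false
[2.1.1] exactly-one(true, true) = false
[2.1.2] exactly-one(false, false) = false
[2.1] false → false (antecedent false ⇒ implication holds) = true
[2] NOT true = false
[3.1] exactly-one(false, false) = false
[3.2.1.2] false → false (antecedent false ⇒ implication holds) = true
[3.2.1] true → true = true
[3.2] NOT true = false
[3] false AND false = false
[root] false OR false OR false = false
Overall: false → eliminated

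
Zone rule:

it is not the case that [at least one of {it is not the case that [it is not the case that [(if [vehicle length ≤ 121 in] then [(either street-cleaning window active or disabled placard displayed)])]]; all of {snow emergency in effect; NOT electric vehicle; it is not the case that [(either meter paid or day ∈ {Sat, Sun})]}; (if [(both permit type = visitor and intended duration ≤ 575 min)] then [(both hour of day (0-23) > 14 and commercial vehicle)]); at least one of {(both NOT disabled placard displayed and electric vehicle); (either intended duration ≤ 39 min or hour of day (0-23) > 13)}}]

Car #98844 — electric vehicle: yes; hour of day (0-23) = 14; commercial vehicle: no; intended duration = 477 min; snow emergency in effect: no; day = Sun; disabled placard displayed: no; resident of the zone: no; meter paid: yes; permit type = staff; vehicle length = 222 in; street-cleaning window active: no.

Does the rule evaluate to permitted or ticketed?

Atomic conditions:
  vehicle length ≤ 121 in: 222 ≤ 121 is false
  street-cleaning window active: no → false
  disabled placard displayed: no → false
  snow emergency in effect: no → false
  NOT electric vehicle: yes → false
  meter paid: yes → true
  day ∈ {Sat, Sun}: Sun is in the set → true
  permit type = visitor: staff == visitor is false
  intended duration ≤ 575 min: 477 ≤ 575 is true
  hour of day (0-23) > 14: 14 > 14 is false
  commercial vehicle: no → false
  NOT disabled placard displayed: no → true
  electric vehicle: yes → true
  intended duration ≤ 39 min: 477 ≤ 39 is false
  hour of day (0-23) > 13: 14 > 13 is true
Combine:
[1.1.1.1.2] false OR false = false
[1.1.1.1] false → false (antecedent false ⇒ implication holds) = true
[1.1.1] NOT true = false
[1.1] NOT false = true
[1.2.3.1] true OR true = true
[1.2.3] NOT true = false
[1.2] false AND false AND false = false
[1.3.1] false AND true = false
[1.3.2] false AND false = false
[1.3] false → false (antecedent false ⇒ implication holds) = true
[1.4.1] true AND true = true
[1.4.2] false OR true = true
[1.4] true OR true = true
[1] true OR false OR true OR true = true
[root] NOT true = false
Overall: false → ticketed

Ticketed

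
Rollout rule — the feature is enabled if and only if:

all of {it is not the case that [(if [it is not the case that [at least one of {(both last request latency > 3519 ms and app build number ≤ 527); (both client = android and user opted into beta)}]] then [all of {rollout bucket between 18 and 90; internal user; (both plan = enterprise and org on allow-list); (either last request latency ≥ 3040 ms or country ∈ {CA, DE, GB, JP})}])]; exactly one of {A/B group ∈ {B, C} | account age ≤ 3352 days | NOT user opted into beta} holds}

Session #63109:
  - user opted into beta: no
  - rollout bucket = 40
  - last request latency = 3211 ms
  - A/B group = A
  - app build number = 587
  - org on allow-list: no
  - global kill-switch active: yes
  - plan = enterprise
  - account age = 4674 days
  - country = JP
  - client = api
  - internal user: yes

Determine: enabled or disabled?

Enabled

Atomic conditions:
  last request latency > 3519 ms: 3211 > 3519 is false
  app build number ≤ 527: 587 ≤ 527 is false
  client = android: api == android is false
  user opted into beta: no → false
  rollout bucket between 18 and 90: 40 in [18, 90] is true
  internal user: yes → true
  plan = enterprise: enterprise == enterprise is true
  org on allow-list: no → false
  last request latency ≥ 3040 ms: 3211 ≥ 3040 is true
  country ∈ {CA, DE, GB, JP}: JP is in the set → true
  A/B group ∈ {B, C}: A is not in the set → false
  account age ≤ 3352 days: 4674 ≤ 3352 is false
  NOT user opted into beta: no → true
Combine:
[1.1.1.1.1] false AND false = false
[1.1.1.1.2] false AND false = false
[1.1.1.1] false OR false = false
[1.1.1] NOT false = true
[1.1.2.3] true AND false = false
[1.1.2.4] true OR true = true
[1.1.2] true AND true AND false AND true = false
[1.1] true → false = false
[1] NOT false = true
[2] exactly-one(false, false, true) = true
[root] true AND true = true
Overall: true → enabled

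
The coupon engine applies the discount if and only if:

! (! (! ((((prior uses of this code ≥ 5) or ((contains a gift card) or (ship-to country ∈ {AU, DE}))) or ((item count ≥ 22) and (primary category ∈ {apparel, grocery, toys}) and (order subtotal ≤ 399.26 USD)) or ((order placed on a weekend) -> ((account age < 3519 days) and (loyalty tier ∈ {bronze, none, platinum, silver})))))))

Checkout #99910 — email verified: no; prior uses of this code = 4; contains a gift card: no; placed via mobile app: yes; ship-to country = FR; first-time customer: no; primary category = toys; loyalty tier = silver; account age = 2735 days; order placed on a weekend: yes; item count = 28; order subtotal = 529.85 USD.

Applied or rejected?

Rejected

Atomic conditions:
  prior uses of this code ≥ 5: 4 ≥ 5 is false
  contains a gift card: no → false
  ship-to country ∈ {AU, DE}: FR is not in the set → false
  item count ≥ 22: 28 ≥ 22 is true
  primary category ∈ {apparel, grocery, toys}: toys is in the set → true
  order subtotal ≤ 399.26 USD: 529.85 ≤ 399.26 is false
  order placed on a weekend: yes → true
  account age < 3519 days: 2735 < 3519 is true
  loyalty tier ∈ {bronze, none, platinum, silver}: silver is in the set → true
Combine:
[1.1.1.1.2] false OR false = false
[1.1.1.1] false OR false = false
[1.1.1.2] true AND true AND false = false
[1.1.1.3.2] true AND true = true
[1.1.1.3] true → true = true
[1.1.1] false OR false OR true = true
[1.1] NOT true = false
[1] NOT false = true
[root] NOT true = false
Overall: false → rejected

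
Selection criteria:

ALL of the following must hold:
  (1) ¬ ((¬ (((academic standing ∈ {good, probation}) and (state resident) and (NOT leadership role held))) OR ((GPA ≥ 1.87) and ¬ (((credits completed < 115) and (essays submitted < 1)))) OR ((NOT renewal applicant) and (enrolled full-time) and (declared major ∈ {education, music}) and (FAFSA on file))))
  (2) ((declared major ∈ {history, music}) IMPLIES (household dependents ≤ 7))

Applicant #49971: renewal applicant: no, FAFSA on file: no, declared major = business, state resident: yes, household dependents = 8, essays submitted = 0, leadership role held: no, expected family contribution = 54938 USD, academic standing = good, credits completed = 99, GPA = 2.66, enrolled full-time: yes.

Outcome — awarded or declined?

Atomic conditions:
  academic standing ∈ {good, probation}: good is in the set → true
  state resident: yes → true
  NOT leadership role held: no → true
  GPA ≥ 1.87: 2.66 ≥ 1.87 is true
  credits completed < 115: 99 < 115 is true
  essays submitted < 1: 0 < 1 is true
  NOT renewal applicant: no → true
  enrolled full-time: yes → true
  declared major ∈ {education, music}: business is not in the set → false
  FAFSA on file: no → false
  declared major ∈ {history, music}: business is not in the set → false
  household dependents ≤ 7: 8 ≤ 7 is false
Combine:
[1.1.1.1] true AND true AND true = true
[1.1.1] NOT true = false
[1.1.2.2.1] true AND true = true
[1.1.2.2] NOT true = false
[1.1.2] true AND false = false
[1.1.3] true AND true AND false AND false = false
[1.1] false OR false OR false = false
[1] NOT false = true
[2] false → false (antecedent false ⇒ implication holds) = true
[root] true AND true = true
Overall: true → awarded

Awarded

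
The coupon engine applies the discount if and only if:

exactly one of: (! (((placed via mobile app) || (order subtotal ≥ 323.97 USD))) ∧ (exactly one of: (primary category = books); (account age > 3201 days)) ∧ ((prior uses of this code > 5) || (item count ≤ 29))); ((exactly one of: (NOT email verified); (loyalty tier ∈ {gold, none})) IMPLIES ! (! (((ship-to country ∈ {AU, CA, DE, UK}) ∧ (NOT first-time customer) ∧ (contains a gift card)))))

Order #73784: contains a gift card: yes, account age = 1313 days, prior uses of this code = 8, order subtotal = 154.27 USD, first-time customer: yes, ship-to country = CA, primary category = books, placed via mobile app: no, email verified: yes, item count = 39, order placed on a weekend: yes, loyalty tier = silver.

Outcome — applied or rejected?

Rejected

Atomic conditions:
  placed via mobile app: no → false
  order subtotal ≥ 323.97 USD: 154.27 ≥ 323.97 is false
  primary category = books: books == books is true
  account age > 3201 days: 1313 > 3201 is false
  prior uses of this code > 5: 8 > 5 is true
  item count ≤ 29: 39 ≤ 29 is false
  NOT email verified: yes → false
  loyalty tier ∈ {gold, none}: silver is not in the set → false
  ship-to country ∈ {AU, CA, DE, UK}: CA is in the set → true
  NOT first-time customer: yes → false
  contains a gift card: yes → true
Combine:
[1.1.1] false OR false = false
[1.1] NOT false = true
[1.2] exactly-one(true, false) = true
[1.3] true OR false = true
[1] true AND true AND true = true
[2.1] exactly-one(false, false) = false
[2.2.1.1] true AND false AND true = false
[2.2.1] NOT false = true
[2.2] NOT true = false
[2] false → false (antecedent false ⇒ implication holds) = true
[root] exactly-one(true, true) = false
Overall: false → rejected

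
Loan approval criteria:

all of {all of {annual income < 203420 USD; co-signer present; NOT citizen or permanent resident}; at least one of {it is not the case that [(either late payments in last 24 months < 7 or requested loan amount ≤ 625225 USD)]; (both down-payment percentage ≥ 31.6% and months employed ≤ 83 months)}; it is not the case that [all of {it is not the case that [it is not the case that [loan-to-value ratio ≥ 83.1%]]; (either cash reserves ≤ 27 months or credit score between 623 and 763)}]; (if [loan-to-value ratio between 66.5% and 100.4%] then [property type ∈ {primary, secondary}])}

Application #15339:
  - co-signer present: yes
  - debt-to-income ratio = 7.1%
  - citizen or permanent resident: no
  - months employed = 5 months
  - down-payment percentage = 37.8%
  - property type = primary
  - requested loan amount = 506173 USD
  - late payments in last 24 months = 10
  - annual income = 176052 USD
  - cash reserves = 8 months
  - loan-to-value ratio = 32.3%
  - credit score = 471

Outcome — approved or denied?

Approved

Atomic conditions:
  annual income < 203420 USD: 176052 < 203420 is true
  co-signer present: yes → true
  NOT citizen or permanent resident: no → true
  late payments in last 24 months < 7: 10 < 7 is false
  requested loan amount ≤ 625225 USD: 506173 ≤ 625225 is true
  down-payment percentage ≥ 31.6%: 37.8 ≥ 31.6 is true
  months employed ≤ 83 months: 5 ≤ 83 is true
  loan-to-value ratio ≥ 83.1%: 32.3 ≥ 83.1 is false
  cash reserves ≤ 27 months: 8 ≤ 27 is true
  credit score between 623 and 763: 471 in [623, 763] is false
  loan-to-value ratio between 66.5% and 100.4%: 32.3 in [66.5, 100.4] is false
  property type ∈ {primary, secondary}: primary is in the set → true
Combine:
[1] true AND true AND true = true
[2.1.1] false OR true = true
[2.1] NOT true = false
[2.2] true AND true = true
[2] false OR true = true
[3.1.1.1] NOT false = true
[3.1.1] NOT true = false
[3.1.2] true OR false = true
[3.1] false AND true = false
[3] NOT false = true
[4] false → true (antecedent false ⇒ implication holds) = true
[root] true AND true AND true AND true = true
Overall: true → approved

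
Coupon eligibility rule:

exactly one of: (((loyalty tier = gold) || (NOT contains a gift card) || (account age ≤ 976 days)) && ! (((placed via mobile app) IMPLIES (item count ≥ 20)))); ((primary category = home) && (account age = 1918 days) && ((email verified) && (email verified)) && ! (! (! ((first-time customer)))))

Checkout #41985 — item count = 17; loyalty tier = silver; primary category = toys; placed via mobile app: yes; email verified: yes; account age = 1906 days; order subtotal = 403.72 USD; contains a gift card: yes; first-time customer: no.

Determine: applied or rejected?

Rejected

Atomic conditions:
  loyalty tier = gold: silver == gold is false
  NOT contains a gift card: yes → false
  account age ≤ 976 days: 1906 ≤ 976 is false
  placed via mobile app: yes → true
  item count ≥ 20: 17 ≥ 20 is false
  primary category = home: toys == home is false
  account age = 1918 days: 1906 == 1918 is false
  email verified: yes → true
  first-time customer: no → false
Combine:
[1.1] false OR false OR false = false
[1.2.1] true → false = false
[1.2] NOT false = true
[1] false AND true = false
[2.3] true AND true = true
[2.4.1.1] NOT false = true
[2.4.1] NOT true = false
[2.4] NOT false = true
[2] false AND false AND true AND true = false
[root] exactly-one(false, false) = false
Overall: false → rejected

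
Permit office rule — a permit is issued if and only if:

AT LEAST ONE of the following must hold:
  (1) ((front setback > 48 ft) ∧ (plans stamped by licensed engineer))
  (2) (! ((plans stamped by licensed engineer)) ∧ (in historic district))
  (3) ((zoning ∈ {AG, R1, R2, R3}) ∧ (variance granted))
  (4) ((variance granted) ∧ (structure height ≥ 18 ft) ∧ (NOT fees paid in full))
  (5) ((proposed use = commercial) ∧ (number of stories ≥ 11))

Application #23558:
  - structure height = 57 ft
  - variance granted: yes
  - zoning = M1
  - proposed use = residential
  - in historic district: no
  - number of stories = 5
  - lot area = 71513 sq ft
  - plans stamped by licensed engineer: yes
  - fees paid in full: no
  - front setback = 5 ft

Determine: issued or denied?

Issued

Atomic conditions:
  front setback > 48 ft: 5 > 48 is false
  plans stamped by licensed engineer: yes → true
  in historic district: no → false
  zoning ∈ {AG, R1, R2, R3}: M1 is not in the set → false
  variance granted: yes → true
  structure height ≥ 18 ft: 57 ≥ 18 is true
  NOT fees paid in full: no → true
  proposed use = commercial: residential == commercial is false
  number of stories ≥ 11: 5 ≥ 11 is false
Combine:
[1] false AND true = false
[2.1] NOT true = false
[2] false AND false = false
[3] false AND true = false
[4] true AND true AND true = true
[5] false AND false = false
[root] false OR false OR false OR true OR false = true
Overall: true → issued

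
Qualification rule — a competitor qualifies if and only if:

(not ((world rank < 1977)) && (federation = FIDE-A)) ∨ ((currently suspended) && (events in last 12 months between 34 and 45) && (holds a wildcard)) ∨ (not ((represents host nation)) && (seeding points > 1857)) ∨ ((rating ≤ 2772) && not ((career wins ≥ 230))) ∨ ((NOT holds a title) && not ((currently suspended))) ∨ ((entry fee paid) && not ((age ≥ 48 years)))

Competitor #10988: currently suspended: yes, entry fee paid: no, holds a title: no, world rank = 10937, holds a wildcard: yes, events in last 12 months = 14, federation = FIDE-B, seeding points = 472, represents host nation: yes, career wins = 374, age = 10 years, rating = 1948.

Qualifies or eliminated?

Atomic conditions:
  world rank < 1977: 10937 < 1977 is false
  federation = FIDE-A: FIDE-B == FIDE-A is false
  currently suspended: yes → true
  events in last 12 months between 34 and 45: 14 in [34, 45] is false
  holds a wildcard: yes → true
  represents host nation: yes → true
  seeding points > 1857: 472 > 1857 is false
  rating ≤ 2772: 1948 ≤ 2772 is true
  career wins ≥ 230: 374 ≥ 230 is true
  NOT holds a title: no → true
  entry fee paid: no → false
  age ≥ 48 years: 10 ≥ 48 is false
Combine:
[1.1] NOT false = true
[1] true AND false = false
[2] true AND false AND true = false
[3.1] NOT true = false
[3] false AND false = false
[4.2] NOT true = false
[4] true AND false = false
[5.2] NOT true = false
[5] true AND false = false
[6.2] NOT false = true
[6] false AND true = false
[root] false OR false OR false OR false OR false OR false = false
Overall: false → eliminated

Eliminated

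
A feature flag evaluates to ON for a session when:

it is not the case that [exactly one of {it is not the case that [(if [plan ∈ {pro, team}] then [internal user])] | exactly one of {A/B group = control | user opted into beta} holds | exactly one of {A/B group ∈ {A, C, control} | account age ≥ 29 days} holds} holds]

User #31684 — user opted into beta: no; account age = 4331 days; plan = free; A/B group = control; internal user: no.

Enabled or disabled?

Disabled

Atomic conditions:
  plan ∈ {pro, team}: free is not in the set → false
  internal user: no → false
  A/B group = control: control == control is true
  user opted into beta: no → false
  A/B group ∈ {A, C, control}: control is in the set → true
  account age ≥ 29 days: 4331 ≥ 29 is true
Combine:
[1.1.1] false → false (antecedent false ⇒ implication holds) = true
[1.1] NOT true = false
[1.2] exactly-one(true, false) = true
[1.3] exactly-one(true, true) = false
[1] exactly-one(false, true, false) = true
[root] NOT true = false
Overall: false → disabled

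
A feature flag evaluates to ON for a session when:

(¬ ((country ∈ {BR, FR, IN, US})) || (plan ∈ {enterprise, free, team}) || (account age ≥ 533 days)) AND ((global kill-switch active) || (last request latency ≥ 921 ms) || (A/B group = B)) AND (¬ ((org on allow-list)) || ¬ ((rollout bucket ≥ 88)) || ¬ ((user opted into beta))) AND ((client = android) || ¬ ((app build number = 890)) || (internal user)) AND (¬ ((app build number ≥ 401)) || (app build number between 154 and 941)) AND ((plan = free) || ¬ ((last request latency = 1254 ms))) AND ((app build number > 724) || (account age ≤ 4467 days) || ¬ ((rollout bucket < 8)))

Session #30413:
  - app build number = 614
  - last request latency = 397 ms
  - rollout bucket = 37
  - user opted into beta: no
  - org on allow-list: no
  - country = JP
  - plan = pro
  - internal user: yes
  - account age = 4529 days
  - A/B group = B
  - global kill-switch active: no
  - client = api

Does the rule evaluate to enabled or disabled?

Atomic conditions:
  country ∈ {BR, FR, IN, US}: JP is not in the set → false
  plan ∈ {enterprise, free, team}: pro is not in the set → false
  account age ≥ 533 days: 4529 ≥ 533 is true
  global kill-switch active: no → false
  last request latency ≥ 921 ms: 397 ≥ 921 is false
  A/B group = B: B == B is true
  org on allow-list: no → false
  rollout bucket ≥ 88: 37 ≥ 88 is false
  user opted into beta: no → false
  client = android: api == android is false
  app build number = 890: 614 == 890 is false
  internal user: yes → true
  app build number ≥ 401: 614 ≥ 401 is true
  app build number between 154 and 941: 614 in [154, 941] is true
  plan = free: pro == free is false
  last request latency = 1254 ms: 397 == 1254 is false
  app build number > 724: 614 > 724 is false
  account age ≤ 4467 days: 4529 ≤ 4467 is false
  rollout bucket < 8: 37 < 8 is false
Combine:
[1.1] NOT false = true
[1] true OR false OR true = true
[2] false OR false OR true = true
[3.1] NOT false = true
[3.2] NOT false = true
[3.3] NOT false = true
[3] true OR true OR true = true
[4.2] NOT false = true
[4] false OR true OR true = true
[5.1] NOT true = false
[5] false OR true = true
[6.2] NOT false = true
[6] false OR true = true
[7.3] NOT false = true
[7] false OR false OR true = true
[root] true AND true AND true AND true AND true AND true AND true = true
Overall: true → enabled

Enabled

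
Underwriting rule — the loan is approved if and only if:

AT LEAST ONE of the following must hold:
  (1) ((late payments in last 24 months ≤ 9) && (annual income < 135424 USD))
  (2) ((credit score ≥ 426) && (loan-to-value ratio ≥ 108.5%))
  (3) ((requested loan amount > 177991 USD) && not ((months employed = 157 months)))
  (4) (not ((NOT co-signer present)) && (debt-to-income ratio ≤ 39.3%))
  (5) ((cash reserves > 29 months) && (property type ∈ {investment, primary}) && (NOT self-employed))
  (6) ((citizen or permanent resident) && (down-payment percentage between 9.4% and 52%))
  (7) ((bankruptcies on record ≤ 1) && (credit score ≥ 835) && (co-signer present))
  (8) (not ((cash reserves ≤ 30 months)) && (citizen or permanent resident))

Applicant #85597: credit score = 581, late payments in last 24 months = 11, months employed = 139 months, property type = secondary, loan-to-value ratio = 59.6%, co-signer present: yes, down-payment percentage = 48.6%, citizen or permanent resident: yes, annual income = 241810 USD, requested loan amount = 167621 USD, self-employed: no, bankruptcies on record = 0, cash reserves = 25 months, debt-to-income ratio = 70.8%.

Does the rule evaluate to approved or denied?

Atomic conditions:
  late payments in last 24 months ≤ 9: 11 ≤ 9 is false
  annual income < 135424 USD: 241810 < 135424 is false
  credit score ≥ 426: 581 ≥ 426 is true
  loan-to-value ratio ≥ 108.5%: 59.6 ≥ 108.5 is false
  requested loan amount > 177991 USD: 167621 > 177991 is false
  months employed = 157 months: 139 == 157 is false
  NOT co-signer present: yes → false
  debt-to-income ratio ≤ 39.3%: 70.8 ≤ 39.3 is false
  cash reserves > 29 months: 25 > 29 is false
  property type ∈ {investment, primary}: secondary is not in the set → false
  NOT self-employed: no → true
  citizen or permanent resident: yes → true
  down-payment percentage between 9.4% and 52%: 48.6 in [9.4, 52] is true
  bankruptcies on record ≤ 1: 0 ≤ 1 is true
  credit score ≥ 835: 581 ≥ 835 is false
  co-signer present: yes → true
  cash reserves ≤ 30 months: 25 ≤ 30 is true
Combine:
[1] false AND false = false
[2] true AND false = false
[3.2] NOT false = true
[3] false AND true = false
[4.1] NOT false = true
[4] true AND false = false
[5] false AND false AND true = false
[6] true AND true = true
[7] true AND false AND true = false
[8.1] NOT true = false
[8] false AND true = false
[root] false OR false OR false OR false OR false OR true OR false OR false = true
Overall: true → approved

Approved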